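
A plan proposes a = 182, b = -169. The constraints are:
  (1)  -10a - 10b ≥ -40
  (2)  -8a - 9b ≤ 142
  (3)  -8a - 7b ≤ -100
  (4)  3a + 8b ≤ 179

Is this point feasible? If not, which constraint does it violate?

Constraint (1): -10a - 10b = -130, which is not ≥ -40. All other constraints are satisfied.

not feasible — violates (1)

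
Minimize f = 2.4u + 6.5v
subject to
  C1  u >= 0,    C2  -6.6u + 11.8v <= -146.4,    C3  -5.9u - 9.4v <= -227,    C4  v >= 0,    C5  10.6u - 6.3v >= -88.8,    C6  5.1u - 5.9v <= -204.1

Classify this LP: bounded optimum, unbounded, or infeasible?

infeasible

The boundaries -6.6u + 11.8v = -146.4 and -5.9u - 9.4v = -227 meet at (202738/6583, 31722/6583), but that point violates 5.1u - 5.9v ≤ -204.1. Every candidate vertex is excluded by some other constraint, so the feasible region is empty.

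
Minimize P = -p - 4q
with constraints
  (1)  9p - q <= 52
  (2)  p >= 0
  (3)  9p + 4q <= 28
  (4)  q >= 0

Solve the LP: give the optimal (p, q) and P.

Corner points and P = -p - 4q:
  (0, 7) → P = -28
  (0, 0) → P = 0
  (28/9, 0) → P = -28/9

The optimum lies where p = 0 and 9p + 4q = 28.
Solving simultaneously gives p = 0, q = 7.

p = 0, q = 7, minimum P = -28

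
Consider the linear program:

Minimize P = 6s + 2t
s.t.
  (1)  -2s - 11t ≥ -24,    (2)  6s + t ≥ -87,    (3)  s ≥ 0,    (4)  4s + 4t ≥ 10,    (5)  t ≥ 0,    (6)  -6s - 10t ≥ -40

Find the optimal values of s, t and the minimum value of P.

Corner points and P = 6s + 2t:
  (7/18, 19/9) → P = 59/9
  (100/23, 32/23) → P = 664/23
  (5/2, 0) → P = 15
  (20/3, 0) → P = 40

s = 7/18, t = 19/9, minimum P = 59/9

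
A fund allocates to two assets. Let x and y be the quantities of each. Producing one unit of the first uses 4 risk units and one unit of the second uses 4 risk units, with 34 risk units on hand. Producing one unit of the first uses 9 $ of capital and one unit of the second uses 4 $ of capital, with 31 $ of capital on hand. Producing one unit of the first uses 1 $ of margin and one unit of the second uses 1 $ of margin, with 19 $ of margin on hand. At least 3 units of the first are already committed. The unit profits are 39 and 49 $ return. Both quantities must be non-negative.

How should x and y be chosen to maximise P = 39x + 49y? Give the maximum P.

x = 3, y = 1, maximum P = 166

Extreme points and P = 39x + 49y:
  (31/9, 0) → P = 403/3
  (3, 0) → P = 117
  (3, 1) → P = 166

At the optimal vertex, 9x + 4y = 31 and x = 3.
Solving simultaneously gives x = 3, y = 1.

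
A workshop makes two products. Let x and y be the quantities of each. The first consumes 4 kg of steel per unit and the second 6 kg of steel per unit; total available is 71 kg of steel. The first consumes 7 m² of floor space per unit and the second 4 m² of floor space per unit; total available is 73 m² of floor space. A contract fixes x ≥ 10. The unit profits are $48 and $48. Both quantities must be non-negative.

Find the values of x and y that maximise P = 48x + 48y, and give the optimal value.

Feasible corners and P = 48x + 48y:
  (73/7, 0) → P = 3504/7
  (10, 0) → P = 480
  (10, 3/4) → P = 516

The binding constraints are 7x + 4y = 73 and x = 10.
Solving simultaneously gives x = 10, y = 3/4.

x = 10, y = 3/4, maximum P = 516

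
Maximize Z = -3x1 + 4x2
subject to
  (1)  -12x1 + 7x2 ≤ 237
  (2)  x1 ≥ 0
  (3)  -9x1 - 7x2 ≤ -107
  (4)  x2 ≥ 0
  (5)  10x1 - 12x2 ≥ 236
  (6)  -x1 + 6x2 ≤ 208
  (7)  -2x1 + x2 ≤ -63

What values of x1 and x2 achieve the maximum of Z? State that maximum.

x1 = 163/2, x2 = 193/4, maximum Z = -103/2

Vertices and Z = -3x1 + 4x2:
  (63/2, 0) → Z = -189/2
  (163/2, 193/4) → Z = -103/2
  (260/7, 79/7) → Z = -464/7
The feasible region is unbounded (it extends along (6, 1), (1, 0)), but Z strictly decreases along every unbounded feasible direction, so there is no improving ray and the maximum is attained at a vertex.

The binding constraints are 10x1 - 12x2 = 236 and -x1 + 6x2 = 208.
Solving simultaneously gives x1 = 163/2, x2 = 193/4.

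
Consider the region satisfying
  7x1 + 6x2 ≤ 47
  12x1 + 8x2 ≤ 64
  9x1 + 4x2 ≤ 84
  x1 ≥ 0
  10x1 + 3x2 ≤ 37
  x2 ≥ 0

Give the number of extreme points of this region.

Pairwise boundary intersections that survive every other constraint:
  (1/2, 29/4)
  (0, 47/6)
  (26/11, 49/11)
  (0, 0)
  (37/10, 0)

5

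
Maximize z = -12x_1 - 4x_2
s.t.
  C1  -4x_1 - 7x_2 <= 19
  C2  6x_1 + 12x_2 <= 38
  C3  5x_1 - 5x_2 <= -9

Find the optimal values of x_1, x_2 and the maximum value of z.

x_1 = -247/3, x_2 = 133/3, maximum z = 2432/3

Corner points and z = -12x_1 - 4x_2:
  (-247/3, 133/3) → z = 2432/3
  (-158/55, -59/55) → z = 2132/55
  (41/45, 122/45) → z = -196/9

The binding constraints are -4x_1 - 7x_2 = 19 and 6x_1 + 12x_2 = 38.
Solving simultaneously gives x_1 = -247/3, x_2 = 133/3.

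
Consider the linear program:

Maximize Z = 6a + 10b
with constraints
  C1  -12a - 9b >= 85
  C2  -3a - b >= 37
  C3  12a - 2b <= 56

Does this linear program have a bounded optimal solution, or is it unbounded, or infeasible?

From the feasible point (-248/15, 63/5), moving in the direction (-9, 12) keeps every constraint satisfied while Z increases without bound.

unbounded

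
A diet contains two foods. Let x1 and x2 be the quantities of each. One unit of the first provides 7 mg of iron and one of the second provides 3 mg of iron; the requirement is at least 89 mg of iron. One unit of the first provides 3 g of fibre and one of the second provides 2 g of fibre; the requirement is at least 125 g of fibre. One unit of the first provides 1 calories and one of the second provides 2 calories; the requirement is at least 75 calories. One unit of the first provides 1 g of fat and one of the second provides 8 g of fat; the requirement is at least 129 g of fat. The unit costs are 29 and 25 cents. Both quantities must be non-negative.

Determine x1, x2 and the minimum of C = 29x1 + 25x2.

Corner points and C = 29x1 + 25x2:
  (0, 125/2) → C = 3125/2
  (129, 0) → C = 3741
  (25, 25) → C = 1350
  (57, 9) → C = 1878
The feasible region is unbounded (it extends along (0, 1), (1, 0)), but C strictly increases along every unbounded feasible direction, so there is no improving ray and the minimum is attained at a vertex.

The optimum lies where 3x1 + 2x2 = 125 and x1 + 2x2 = 75.
Solving simultaneously gives x1 = 25, x2 = 25.

x1 = 25, x2 = 25, minimum C = 1350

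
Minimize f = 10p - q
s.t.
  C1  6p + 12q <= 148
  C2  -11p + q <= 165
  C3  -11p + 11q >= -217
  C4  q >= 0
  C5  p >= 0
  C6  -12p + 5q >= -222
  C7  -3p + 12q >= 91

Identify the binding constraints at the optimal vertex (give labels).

Corner points and f = 10p - q:
  (0, 37/3) → f = -37/3
  (19/3, 55/6) → f = 325/6
  (0, 91/12) → f = -91/12

The minimum is at (0, 37/3). Substituting into each constraint, equality holds for C1 and C5; the remaining constraints have slack.

C1 and C5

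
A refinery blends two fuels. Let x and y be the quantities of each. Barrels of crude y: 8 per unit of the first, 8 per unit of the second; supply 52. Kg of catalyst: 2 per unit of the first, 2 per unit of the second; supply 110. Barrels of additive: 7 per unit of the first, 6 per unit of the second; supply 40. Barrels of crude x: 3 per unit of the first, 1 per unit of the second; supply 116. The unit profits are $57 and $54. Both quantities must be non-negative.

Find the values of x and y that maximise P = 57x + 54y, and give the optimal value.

The binding constraints are 8x + 8y = 52 and 7x + 6y = 40.
Solving simultaneously gives x = 1, y = 11/2.

x = 1, y = 11/2, maximum P = 354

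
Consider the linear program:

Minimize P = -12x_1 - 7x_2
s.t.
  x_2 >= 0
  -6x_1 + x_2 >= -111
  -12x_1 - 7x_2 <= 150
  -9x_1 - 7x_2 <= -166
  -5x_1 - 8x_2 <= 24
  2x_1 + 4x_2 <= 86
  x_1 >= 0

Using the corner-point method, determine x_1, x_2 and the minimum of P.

x_1 = 265/13, x_2 = 147/13, minimum P = -4209/13

Feasible corners and P = -12x_1 - 7x_2:
  (37/2, 0) → P = -222
  (166/9, 0) → P = -664/3
  (265/13, 147/13) → P = -4209/13
  (31/11, 221/11) → P = -1919/11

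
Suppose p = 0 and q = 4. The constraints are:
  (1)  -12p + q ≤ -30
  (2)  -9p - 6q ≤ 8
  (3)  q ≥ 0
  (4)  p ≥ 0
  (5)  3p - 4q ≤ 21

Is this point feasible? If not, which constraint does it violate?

Constraint (1): -12p + q = 4, which is not ≤ -30. All other constraints are satisfied.

not feasible — violates (1)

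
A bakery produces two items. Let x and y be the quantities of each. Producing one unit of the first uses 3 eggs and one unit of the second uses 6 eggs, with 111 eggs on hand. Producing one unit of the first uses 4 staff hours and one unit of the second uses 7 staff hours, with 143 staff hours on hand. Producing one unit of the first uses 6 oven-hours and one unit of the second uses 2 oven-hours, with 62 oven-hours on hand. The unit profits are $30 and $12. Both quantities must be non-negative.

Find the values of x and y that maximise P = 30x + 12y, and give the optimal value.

Extreme points and P = 30x + 12y:
  (0, 0) → P = 0
  (0, 37/2) → P = 222
  (31/3, 0) → P = 310
  (5, 16) → P = 342

At the optimal vertex, 3x + 6y = 111 and 6x + 2y = 62.
Solving simultaneously gives x = 5, y = 16.

x = 5, y = 16, maximum P = 342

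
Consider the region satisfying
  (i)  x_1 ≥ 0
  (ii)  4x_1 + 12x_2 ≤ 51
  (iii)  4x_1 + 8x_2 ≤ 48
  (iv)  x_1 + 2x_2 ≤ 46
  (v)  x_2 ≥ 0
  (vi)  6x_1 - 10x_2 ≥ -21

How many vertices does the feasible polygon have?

5

Intersecting each pair of boundary lines and keeping only the points that satisfy every inequality leaves:
  (0, 0)
  (0, 21/10)
  (21/2, 3/4)
  (129/56, 195/56)
  (12, 0)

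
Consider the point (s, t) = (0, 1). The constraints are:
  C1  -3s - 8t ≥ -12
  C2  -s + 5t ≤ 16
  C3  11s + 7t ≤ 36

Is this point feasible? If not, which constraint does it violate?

feasible

C1: -8 ≥ -12 ✓
C2: 5 ≤ 16 ✓
C3: 7 ≤ 36 ✓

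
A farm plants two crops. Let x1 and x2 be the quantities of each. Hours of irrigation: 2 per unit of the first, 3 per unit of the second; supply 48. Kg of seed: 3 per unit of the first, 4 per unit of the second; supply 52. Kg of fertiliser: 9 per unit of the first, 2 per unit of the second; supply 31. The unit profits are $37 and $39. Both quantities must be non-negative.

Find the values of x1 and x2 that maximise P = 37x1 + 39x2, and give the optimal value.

Feasible corners and P = 37x1 + 39x2:
  (0, 0) → P = 0
  (0, 13) → P = 507
  (31/9, 0) → P = 1147/9
  (2/3, 25/2) → P = 3073/6

x1 = 2/3, x2 = 25/2, maximum P = 3073/6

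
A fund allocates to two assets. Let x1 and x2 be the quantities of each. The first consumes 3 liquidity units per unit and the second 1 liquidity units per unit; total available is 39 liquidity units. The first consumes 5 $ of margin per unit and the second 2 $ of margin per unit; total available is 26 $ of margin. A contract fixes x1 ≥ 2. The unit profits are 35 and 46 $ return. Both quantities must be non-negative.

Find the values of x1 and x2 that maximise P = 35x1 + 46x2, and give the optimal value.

x1 = 2, x2 = 8, maximum P = 438

Feasible corners and P = 35x1 + 46x2:
  (26/5, 0) → P = 182
  (2, 0) → P = 70
  (2, 8) → P = 438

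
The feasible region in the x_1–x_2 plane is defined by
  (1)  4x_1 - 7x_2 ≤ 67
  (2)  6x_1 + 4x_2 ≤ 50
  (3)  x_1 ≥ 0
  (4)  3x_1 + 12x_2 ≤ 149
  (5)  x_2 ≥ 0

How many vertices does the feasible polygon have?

The feasible vertices (each the meet of two boundaries and inside every other half-plane) are:
  (1/15, 62/5)
  (25/3, 0)
  (0, 149/12)
  (0, 0)

4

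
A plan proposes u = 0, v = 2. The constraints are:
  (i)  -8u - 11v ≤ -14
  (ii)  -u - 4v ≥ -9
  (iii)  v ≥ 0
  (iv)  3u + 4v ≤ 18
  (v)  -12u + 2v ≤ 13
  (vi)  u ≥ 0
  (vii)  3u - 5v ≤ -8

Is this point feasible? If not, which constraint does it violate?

(i): -22 ≤ -14 ✓
(ii): -8 ≥ -9 ✓
(iii): 2 ≥ 0 ✓
(iv): 8 ≤ 18 ✓
(v): 4 ≤ 13 ✓
(vi): 0 ≥ 0 ✓
(vii): -10 ≤ -8 ✓

feasible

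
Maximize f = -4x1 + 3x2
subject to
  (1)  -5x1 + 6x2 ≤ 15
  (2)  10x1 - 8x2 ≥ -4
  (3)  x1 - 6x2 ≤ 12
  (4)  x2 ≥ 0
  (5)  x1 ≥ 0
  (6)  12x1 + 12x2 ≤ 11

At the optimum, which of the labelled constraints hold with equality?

Vertices and f = -4x1 + 3x2:
  (0, 1/2) → f = 3/2
  (5/27, 79/108) → f = 157/108
  (0, 0) → f = 0
  (11/12, 0) → f = -11/3

The maximum is at (0, 1/2). Substituting into each constraint, equality holds for (2) and (5); the remaining constraints have slack.

(2) and (5)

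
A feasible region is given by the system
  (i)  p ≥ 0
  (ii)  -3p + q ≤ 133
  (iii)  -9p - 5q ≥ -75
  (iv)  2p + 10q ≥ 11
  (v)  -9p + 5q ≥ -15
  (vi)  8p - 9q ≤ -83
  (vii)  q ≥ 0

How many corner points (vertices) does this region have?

Pairwise boundary intersections that survive every other constraint:
  (0, 15)
  (0, 83/9)
  (260/121, 1347/121)

3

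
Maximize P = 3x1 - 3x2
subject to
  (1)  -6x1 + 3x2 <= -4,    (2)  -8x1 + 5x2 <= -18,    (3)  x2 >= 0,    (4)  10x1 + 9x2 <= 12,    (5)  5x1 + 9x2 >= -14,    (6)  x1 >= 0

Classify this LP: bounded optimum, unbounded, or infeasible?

infeasible

The boundaries -6x1 + 3x2 = -4 and x2 = 0 meet at (2/3, 0), but that point violates -8x1 + 5x2 ≤ -18. Every candidate vertex is excluded by some other constraint, so the feasible region is empty.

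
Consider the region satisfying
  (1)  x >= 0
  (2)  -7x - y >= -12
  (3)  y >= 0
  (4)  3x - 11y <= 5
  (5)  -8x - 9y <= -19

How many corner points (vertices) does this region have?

Pairwise boundary intersections that survive every other constraint:
  (0, 12)
  (0, 19/9)
  (89/55, 37/55)

3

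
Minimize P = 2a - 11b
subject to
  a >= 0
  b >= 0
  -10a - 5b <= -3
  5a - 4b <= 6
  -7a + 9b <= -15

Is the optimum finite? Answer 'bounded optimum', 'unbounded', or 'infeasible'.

The boundaries a = 0 and -10a - 5b = -3 meet at (0, 3/5), but that point violates -7a + 9b ≤ -15. Every candidate vertex is excluded by some other constraint, so the feasible region is empty.

infeasible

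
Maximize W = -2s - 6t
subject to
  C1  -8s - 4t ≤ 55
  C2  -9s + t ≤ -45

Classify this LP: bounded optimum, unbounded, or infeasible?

unbounded

From the feasible point (125/44, -855/44), moving in the direction (4, -8) keeps every constraint satisfied while W increases without bound.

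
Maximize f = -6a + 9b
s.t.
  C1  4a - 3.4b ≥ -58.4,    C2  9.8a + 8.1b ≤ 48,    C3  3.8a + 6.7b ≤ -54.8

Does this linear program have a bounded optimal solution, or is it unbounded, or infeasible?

bounded optimum

Corner points and f = -6a + 9b:
  (-14440/993, 68/993) → f = 29084/331
  (19137/872, -8993/436) → f = -34587/109
The feasible region has finitely many vertices and no improving ray; the maximum is 29084/331 at (-14440/993, 68/993).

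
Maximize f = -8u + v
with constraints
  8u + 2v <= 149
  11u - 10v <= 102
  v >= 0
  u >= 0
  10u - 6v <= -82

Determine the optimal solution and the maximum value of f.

Vertices and f = -8u + v:
  (0, 149/2) → f = 149/2
  (365/34, 1073/34) → f = -1847/34
  (0, 41/3) → f = 41/3

The optimum lies where 8u + 2v = 149 and u = 0.
Solving simultaneously gives u = 0, v = 149/2.

u = 0, v = 149/2, maximum f = 149/2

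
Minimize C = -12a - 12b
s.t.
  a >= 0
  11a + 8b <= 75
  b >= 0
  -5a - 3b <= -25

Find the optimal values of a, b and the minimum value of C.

a = 0, b = 75/8, minimum C = -225/2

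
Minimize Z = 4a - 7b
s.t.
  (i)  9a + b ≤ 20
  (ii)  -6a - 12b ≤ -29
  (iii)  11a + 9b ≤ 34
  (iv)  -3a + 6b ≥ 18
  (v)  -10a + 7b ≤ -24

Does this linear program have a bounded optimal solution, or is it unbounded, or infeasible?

infeasible

The boundaries -6a - 12b = -29 and -3a + 6b = 18 meet at (-7/12, 65/24), but that point violates -10a + 7b ≤ -24. Every candidate vertex is excluded by some other constraint, so the feasible region is empty.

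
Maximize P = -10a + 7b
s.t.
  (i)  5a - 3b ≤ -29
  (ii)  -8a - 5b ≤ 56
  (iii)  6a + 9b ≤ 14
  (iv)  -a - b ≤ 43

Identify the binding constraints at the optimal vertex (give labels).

(ii) and (iii)

Feasible corners and P = -10a + 7b:
  (-313/49, -48/49) → P = 2794/49
  (-73/21, 244/63) → P = 3898/63
  (-41/3, 32/3) → P = 634/3

The maximum is at (-41/3, 32/3). Substituting into each constraint, equality holds for (ii) and (iii); the remaining constraints have slack.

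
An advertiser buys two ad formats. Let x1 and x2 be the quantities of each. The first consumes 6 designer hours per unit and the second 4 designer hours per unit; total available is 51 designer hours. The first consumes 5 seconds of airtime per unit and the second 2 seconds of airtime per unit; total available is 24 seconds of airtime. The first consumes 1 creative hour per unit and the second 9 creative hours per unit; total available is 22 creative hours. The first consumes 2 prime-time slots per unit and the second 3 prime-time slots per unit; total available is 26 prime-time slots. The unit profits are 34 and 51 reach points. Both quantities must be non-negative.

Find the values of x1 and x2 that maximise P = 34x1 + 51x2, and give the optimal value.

Corner points and P = 34x1 + 51x2:
  (0, 0) → P = 0
  (0, 22/9) → P = 374/3
  (24/5, 0) → P = 816/5
  (4, 2) → P = 238

The binding constraints are 5x1 + 2x2 = 24 and x1 + 9x2 = 22.
Solving simultaneously gives x1 = 4, x2 = 2.

x1 = 4, x2 = 2, maximum P = 238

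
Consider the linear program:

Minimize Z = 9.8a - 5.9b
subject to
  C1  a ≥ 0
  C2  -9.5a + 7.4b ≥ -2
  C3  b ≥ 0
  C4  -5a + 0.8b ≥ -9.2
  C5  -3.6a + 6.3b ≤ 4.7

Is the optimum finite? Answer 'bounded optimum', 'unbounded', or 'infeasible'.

Vertices and Z = 9.8a - 5.9b:
  (0, 0) → Z = 0
  (0, 47/63) → Z = -2773/630
  (4/19, 0) → Z = 196/95
  (4738/3321, 5185/3321) → Z = 5867/1230
The feasible region has finitely many vertices and no improving ray; the minimum is -2773/630 at (0, 47/63).

bounded optimum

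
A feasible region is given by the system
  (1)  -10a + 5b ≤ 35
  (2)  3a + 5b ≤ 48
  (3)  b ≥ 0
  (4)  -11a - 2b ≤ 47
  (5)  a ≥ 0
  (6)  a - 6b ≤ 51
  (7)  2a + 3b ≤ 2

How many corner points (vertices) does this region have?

Of the 21 pairwise boundary intersections, those satisfying every inequality are:
  (0, 0)
  (1, 0)
  (0, 2/3)

3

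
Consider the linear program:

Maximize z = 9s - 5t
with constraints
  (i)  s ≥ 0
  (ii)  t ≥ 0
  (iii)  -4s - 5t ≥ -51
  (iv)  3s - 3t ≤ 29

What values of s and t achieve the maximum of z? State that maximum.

s = 298/27, t = 37/27, maximum z = 2497/27

Extreme points and z = 9s - 5t:
  (0, 0) → z = 0
  (0, 51/5) → z = -51
  (29/3, 0) → z = 87
  (298/27, 37/27) → z = 2497/27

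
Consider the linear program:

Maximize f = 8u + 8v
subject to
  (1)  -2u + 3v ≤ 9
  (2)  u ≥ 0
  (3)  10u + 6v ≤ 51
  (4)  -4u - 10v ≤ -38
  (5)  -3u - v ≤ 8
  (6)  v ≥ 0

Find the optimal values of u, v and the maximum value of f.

Vertices and f = 8u + 8v:
  (33/14, 32/7) → f = 388/7
  (3/4, 7/2) → f = 34
  (141/38, 44/19) → f = 916/19

At the optimal vertex, -2u + 3v = 9 and 10u + 6v = 51.
Solving simultaneously gives u = 33/14, v = 32/7.

u = 33/14, v = 32/7, maximum f = 388/7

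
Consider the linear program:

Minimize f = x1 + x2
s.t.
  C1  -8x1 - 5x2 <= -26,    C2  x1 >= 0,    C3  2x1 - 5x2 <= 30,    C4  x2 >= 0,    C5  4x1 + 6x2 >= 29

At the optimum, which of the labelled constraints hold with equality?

C1 and C5

Corner points and f = x1 + x2:
  (0, 26/5) → f = 26/5
  (11/28, 32/7) → f = 139/28
  (15, 0) → f = 15
  (29/4, 0) → f = 29/4
The feasible region is unbounded (it extends along (0, 1), (5, 2)), but f strictly increases along every unbounded feasible direction, so there is no improving ray and the minimum is attained at a vertex.

The minimum is at (11/28, 32/7). Substituting into each constraint, equality holds for C1 and C5; the remaining constraints have slack.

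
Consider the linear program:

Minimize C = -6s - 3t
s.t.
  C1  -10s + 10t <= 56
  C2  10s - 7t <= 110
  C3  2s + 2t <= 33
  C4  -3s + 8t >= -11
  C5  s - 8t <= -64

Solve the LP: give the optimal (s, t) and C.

Feasible corners and C = -6s - 3t:
  (109/20, 221/20) → C = -1317/20
  (96/35, 292/35) → C = -1452/35
  (68/9, 161/18) → C = -433/6

s = 68/9, t = 161/18, minimum C = -433/6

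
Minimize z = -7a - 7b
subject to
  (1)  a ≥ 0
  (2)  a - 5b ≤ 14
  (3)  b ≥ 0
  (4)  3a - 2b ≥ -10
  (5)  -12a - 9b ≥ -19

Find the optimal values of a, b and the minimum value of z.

a = 0, b = 19/9, minimum z = -133/9

The binding constraints are a = 0 and -12a - 9b = -19.
Solving simultaneously gives a = 0, b = 19/9.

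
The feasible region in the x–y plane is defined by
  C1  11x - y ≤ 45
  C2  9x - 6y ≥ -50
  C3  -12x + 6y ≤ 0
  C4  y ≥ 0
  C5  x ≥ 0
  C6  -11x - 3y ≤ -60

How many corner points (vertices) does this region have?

3

Of the 15 pairwise boundary intersections, those satisfying every inequality are:
  (5, 10)
  (195/44, 15/4)
  (60/17, 120/17)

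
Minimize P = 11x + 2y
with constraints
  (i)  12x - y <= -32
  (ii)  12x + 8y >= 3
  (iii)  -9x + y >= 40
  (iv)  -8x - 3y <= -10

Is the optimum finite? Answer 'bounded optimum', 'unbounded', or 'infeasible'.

From the feasible point (8/3, 64), moving in the direction (-3, 8) keeps every constraint satisfied while P decreases without bound.

unbounded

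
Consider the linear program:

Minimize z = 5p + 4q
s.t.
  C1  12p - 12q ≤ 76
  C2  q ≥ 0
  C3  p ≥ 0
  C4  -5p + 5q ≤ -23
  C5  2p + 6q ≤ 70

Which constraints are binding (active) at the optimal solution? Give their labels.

C2 and C4

Corner points and z = 5p + 4q:
  (19/3, 0) → z = 95/3
  (27/2, 43/6) → z = 577/6
  (23/5, 0) → z = 23
  (61/5, 38/5) → z = 457/5

The minimum is at (23/5, 0). Substituting into each constraint, equality holds for C2 and C4; the remaining constraints have slack.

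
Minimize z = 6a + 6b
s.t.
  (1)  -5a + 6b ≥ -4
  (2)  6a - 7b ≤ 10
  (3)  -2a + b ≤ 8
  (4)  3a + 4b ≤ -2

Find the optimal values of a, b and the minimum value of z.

a = -52/7, b = -48/7, minimum z = -600/7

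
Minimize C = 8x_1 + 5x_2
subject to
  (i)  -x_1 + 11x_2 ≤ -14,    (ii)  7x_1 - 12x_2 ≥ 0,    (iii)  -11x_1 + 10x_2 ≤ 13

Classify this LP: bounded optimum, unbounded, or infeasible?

From the feasible point (-283/111, -167/111), moving in the direction (-10, -11) keeps every constraint satisfied while C decreases without bound.

unbounded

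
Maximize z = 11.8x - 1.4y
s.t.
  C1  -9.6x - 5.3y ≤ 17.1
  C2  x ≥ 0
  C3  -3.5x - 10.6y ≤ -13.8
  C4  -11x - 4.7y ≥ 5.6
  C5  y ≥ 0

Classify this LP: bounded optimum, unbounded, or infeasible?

The boundaries -9.6x - 5.3y = 17.1 and -3.5x - 10.6y = -13.8 meet at (-480/157, 19233/8321), but that point violates x ≥ 0. Every candidate vertex is excluded by some other constraint, so the feasible region is empty.

infeasible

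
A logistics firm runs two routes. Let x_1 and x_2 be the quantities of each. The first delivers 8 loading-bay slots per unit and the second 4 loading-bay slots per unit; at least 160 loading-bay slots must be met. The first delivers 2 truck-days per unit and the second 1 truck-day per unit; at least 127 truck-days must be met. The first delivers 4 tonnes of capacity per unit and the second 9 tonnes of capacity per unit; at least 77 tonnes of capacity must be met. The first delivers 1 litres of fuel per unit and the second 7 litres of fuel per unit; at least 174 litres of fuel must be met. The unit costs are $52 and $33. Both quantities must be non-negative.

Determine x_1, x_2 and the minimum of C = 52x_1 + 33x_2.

Extreme points and C = 52x_1 + 33x_2:
  (0, 127) → C = 4191
  (174, 0) → C = 9048
  (55, 17) → C = 3421
The feasible region is unbounded (it extends along (0, 1), (1, 0)), but C strictly increases along every unbounded feasible direction, so there is no improving ray and the minimum is attained at a vertex.

The binding constraints are 2x_1 + x_2 = 127 and x_1 + 7x_2 = 174.
Solving simultaneously gives x_1 = 55, x_2 = 17.

x_1 = 55, x_2 = 17, minimum C = 3421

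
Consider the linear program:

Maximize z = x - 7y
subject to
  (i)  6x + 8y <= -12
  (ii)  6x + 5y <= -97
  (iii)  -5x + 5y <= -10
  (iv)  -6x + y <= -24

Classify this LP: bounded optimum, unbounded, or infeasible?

From the feasible point (23/36, -121/6), moving in the direction (5, -6) keeps every constraint satisfied while z increases without bound.

unbounded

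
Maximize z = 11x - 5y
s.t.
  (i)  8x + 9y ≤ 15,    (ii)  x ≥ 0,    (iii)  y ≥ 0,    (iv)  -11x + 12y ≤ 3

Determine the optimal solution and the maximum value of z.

x = 15/8, y = 0, maximum z = 165/8

Feasible corners and z = 11x - 5y:
  (15/8, 0) → z = 165/8
  (51/65, 63/65) → z = 246/65
  (0, 0) → z = 0
  (0, 1/4) → z = -5/4

The optimum lies where 8x + 9y = 15 and y = 0.
Solving simultaneously gives x = 15/8, y = 0.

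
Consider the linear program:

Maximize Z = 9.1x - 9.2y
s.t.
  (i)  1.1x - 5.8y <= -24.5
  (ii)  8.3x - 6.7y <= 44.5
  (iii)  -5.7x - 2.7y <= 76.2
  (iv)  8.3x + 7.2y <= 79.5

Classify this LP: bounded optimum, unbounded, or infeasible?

bounded optimum

Corner points and Z = 9.1x - 9.2y:
  (-16937/1201, 1861/1201) → Z = -1712479/12010
  (14235/2803, 14540/2803) → Z = -8459/5606
  (-2827/69, 36187/621) → Z = -5644517/6210
The feasible region has finitely many vertices and no improving ray; the maximum is -8459/5606 at (14235/2803, 14540/2803).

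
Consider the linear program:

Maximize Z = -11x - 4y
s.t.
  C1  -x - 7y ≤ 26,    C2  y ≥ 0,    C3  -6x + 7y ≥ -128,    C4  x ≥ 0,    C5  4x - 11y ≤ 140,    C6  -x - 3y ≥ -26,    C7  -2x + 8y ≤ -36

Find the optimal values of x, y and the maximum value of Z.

The optimum lies where y = 0 and -2x + 8y = -36.
Solving simultaneously gives x = 18, y = 0.

x = 18, y = 0, maximum Z = -198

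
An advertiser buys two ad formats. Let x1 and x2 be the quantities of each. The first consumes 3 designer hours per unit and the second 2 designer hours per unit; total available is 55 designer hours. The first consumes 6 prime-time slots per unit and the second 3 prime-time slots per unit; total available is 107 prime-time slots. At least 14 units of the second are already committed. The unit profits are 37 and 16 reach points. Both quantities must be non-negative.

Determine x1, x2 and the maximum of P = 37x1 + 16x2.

Vertices and P = 37x1 + 16x2:
  (0, 55/2) → P = 440
  (0, 14) → P = 224
  (9, 14) → P = 557

The binding constraints are 3x1 + 2x2 = 55 and x2 = 14.
Solving simultaneously gives x1 = 9, x2 = 14.

x1 = 9, x2 = 14, maximum P = 557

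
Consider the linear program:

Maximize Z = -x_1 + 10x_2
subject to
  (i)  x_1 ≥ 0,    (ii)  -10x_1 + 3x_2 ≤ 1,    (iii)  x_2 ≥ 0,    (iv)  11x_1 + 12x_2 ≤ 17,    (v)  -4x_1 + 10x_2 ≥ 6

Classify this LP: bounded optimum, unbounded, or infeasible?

Feasible corners and Z = -x_1 + 10x_2:
  (13/51, 181/153) → Z = 1771/153
  (1/11, 7/11) → Z = 69/11
  (49/79, 67/79) → Z = 621/79
The feasible region has finitely many vertices and no improving ray; the maximum is 1771/153 at (13/51, 181/153).

bounded optimum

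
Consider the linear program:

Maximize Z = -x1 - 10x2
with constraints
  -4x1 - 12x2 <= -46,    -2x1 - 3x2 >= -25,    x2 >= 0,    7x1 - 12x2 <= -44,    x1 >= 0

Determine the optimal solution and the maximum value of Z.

Extreme points and Z = -x1 - 10x2:
  (2/11, 83/22) → Z = -417/11
  (0, 23/6) → Z = -115/3
  (56/15, 263/45) → Z = -2798/45
  (0, 25/3) → Z = -250/3

x1 = 2/11, x2 = 83/22, maximum Z = -417/11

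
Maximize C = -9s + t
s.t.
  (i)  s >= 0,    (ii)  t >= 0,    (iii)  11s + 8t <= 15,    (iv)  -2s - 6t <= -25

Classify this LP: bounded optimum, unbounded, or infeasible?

The boundaries s = 0 and t = 0 meet at (0, 0), but that point violates -2s - 6t ≤ -25. Every candidate vertex is excluded by some other constraint, so the feasible region is empty.

infeasible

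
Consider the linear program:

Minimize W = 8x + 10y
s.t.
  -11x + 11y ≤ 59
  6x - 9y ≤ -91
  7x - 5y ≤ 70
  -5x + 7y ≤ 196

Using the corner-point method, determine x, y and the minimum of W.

x = 470/33, y = 647/33, minimum W = 310

Feasible corners and W = 8x + 10y:
  (470/33, 647/33) → W = 310
  (1065/22, 1183/22) → W = 925
  (1085/33, 1057/33) → W = 1750/3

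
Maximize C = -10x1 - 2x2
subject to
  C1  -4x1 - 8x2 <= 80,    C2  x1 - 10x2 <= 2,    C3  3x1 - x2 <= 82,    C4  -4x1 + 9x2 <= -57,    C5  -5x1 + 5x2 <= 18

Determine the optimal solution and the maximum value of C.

x1 = 552/31, x2 = 49/31, maximum C = -5618/31

Vertices and C = -10x1 - 2x2:
  (818/29, 76/29) → C = -8332/29
  (552/31, 49/31) → C = -5618/31
  (681/23, 157/23) → C = -7124/23

At the optimal vertex, x1 - 10x2 = 2 and -4x1 + 9x2 = -57.
Solving simultaneously gives x1 = 552/31, x2 = 49/31.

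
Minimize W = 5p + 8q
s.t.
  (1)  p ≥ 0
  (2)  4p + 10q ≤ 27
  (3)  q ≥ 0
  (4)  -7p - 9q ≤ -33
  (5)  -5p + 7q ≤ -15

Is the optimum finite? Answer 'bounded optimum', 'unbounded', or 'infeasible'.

bounded optimum

Vertices and W = 5p + 8q:
  (27/4, 0) → W = 135/4
  (113/26, 25/26) → W = 765/26
  (33/7, 0) → W = 165/7
  (183/47, 30/47) → W = 1155/47
The feasible region has finitely many vertices and no improving ray; the minimum is 165/7 at (33/7, 0).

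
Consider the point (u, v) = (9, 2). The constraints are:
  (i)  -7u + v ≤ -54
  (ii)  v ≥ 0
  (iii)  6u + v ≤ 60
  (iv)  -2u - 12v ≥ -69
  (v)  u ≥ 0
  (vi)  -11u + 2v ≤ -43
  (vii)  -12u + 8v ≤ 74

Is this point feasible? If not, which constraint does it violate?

feasible

(i): -61 ≤ -54 ✓
(ii): 2 ≥ 0 ✓
(iii): 56 ≤ 60 ✓
(iv): -42 ≥ -69 ✓
(v): 9 ≥ 0 ✓
(vi): -95 ≤ -43 ✓
(vii): -92 ≤ 74 ✓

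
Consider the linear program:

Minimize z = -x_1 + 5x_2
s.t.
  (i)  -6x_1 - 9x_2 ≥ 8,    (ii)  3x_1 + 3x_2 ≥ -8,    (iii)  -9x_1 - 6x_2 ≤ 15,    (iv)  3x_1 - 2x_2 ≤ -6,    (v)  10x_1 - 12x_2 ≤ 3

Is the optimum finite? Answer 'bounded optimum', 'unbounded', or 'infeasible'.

bounded optimum

Feasible corners and z = -x_1 + 5x_2:
  (-29/15, 2/5) → z = 59/15
  (-70/39, 4/13) → z = 10/3
  (-11/6, 1/4) → z = 37/12
The feasible region has finitely many vertices and no improving ray; the minimum is 37/12 at (-11/6, 1/4).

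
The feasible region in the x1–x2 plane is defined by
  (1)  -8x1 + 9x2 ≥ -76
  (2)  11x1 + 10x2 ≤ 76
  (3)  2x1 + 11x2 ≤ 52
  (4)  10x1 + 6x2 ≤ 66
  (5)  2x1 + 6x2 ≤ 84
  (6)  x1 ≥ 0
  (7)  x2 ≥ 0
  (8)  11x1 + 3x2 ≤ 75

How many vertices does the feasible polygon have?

5

The feasible vertices (each the meet of two boundaries and inside every other half-plane) are:
  (316/101, 420/101)
  (6, 1)
  (0, 52/11)
  (33/5, 0)
  (0, 0)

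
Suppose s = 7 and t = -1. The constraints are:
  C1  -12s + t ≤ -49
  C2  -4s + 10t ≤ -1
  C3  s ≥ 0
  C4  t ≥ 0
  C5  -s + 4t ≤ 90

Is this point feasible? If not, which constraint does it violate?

Constraint C4: t = -1, which is not ≥ 0. All other constraints are satisfied.

not feasible — violates C4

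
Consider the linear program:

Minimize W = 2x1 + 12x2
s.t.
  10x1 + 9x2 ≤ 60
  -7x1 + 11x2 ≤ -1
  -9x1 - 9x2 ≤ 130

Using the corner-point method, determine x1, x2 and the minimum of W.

Vertices and W = 2x1 + 12x2:
  (669/173, 410/173) → W = 6258/173
  (190, -1840/9) → W = -6220/3
  (-1421/162, -919/162) → W = -6935/81

At the optimal vertex, 10x1 + 9x2 = 60 and -9x1 - 9x2 = 130.
Solving simultaneously gives x1 = 190, x2 = -1840/9.

x1 = 190, x2 = -1840/9, minimum W = -6220/3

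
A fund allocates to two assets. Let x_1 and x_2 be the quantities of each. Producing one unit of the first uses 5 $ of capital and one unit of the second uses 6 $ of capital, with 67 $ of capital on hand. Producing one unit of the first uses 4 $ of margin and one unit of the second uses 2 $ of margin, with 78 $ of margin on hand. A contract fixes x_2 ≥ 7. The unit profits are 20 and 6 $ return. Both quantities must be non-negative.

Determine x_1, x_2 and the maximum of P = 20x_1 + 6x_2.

Extreme points and P = 20x_1 + 6x_2:
  (0, 67/6) → P = 67
  (0, 7) → P = 42
  (5, 7) → P = 142

x_1 = 5, x_2 = 7, maximum P = 142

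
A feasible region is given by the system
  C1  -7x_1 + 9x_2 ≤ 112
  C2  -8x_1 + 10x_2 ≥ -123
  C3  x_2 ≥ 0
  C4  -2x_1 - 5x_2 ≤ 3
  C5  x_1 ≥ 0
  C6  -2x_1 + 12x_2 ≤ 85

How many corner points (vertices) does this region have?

4

Pairwise boundary intersections that survive every other constraint:
  (123/8, 0)
  (1163/38, 463/38)
  (0, 0)
  (0, 85/12)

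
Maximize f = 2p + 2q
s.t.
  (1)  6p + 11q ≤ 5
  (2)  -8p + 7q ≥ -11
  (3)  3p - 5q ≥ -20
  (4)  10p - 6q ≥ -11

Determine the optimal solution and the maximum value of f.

Extreme points and f = 2p + 2q:
  (6/5, -1/5) → f = 2
  (-91/146, 58/73) → f = 25/73
  (-13/2, -9) → f = -31

At the optimal vertex, 6p + 11q = 5 and -8p + 7q = -11.
Solving simultaneously gives p = 6/5, q = -1/5.

p = 6/5, q = -1/5, maximum f = 2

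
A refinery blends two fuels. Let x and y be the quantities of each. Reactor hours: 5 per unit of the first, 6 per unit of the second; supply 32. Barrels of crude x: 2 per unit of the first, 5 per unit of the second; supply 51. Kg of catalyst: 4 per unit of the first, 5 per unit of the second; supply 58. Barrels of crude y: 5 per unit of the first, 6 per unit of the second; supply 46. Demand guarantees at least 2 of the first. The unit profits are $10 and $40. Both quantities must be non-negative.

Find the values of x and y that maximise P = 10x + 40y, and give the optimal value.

Corner points and P = 10x + 40y:
  (32/5, 0) → P = 64
  (2, 0) → P = 20
  (2, 11/3) → P = 500/3

At the optimal vertex, 5x + 6y = 32 and x = 2.
Solving simultaneously gives x = 2, y = 11/3.

x = 2, y = 11/3, maximum P = 500/3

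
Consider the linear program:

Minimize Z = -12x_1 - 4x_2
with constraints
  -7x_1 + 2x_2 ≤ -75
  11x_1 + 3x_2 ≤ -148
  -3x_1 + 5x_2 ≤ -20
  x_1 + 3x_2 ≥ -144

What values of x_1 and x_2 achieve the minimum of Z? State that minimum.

x_1 = -71/43, x_2 = -1861/43, minimum Z = 8296/43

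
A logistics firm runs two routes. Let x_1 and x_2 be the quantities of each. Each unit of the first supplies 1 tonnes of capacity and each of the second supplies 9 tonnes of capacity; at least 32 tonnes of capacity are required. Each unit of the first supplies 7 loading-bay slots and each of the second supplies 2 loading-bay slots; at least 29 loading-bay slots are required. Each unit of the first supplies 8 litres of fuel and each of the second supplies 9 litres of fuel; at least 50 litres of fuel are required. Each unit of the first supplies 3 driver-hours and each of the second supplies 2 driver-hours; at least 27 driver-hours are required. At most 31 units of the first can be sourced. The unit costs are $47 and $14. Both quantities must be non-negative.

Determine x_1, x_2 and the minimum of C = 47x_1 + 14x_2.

x_1 = 1/2, x_2 = 51/4, minimum C = 202

Feasible corners and C = 47x_1 + 14x_2:
  (0, 29/2) → C = 203
  (179/25, 69/25) → C = 9379/25
  (31, 1/9) → C = 13127/9
  (1/2, 51/4) → C = 202
The feasible region is unbounded (it extends along (0, 1)), but C strictly increases along every unbounded feasible direction, so there is no improving ray and the minimum is attained at a vertex.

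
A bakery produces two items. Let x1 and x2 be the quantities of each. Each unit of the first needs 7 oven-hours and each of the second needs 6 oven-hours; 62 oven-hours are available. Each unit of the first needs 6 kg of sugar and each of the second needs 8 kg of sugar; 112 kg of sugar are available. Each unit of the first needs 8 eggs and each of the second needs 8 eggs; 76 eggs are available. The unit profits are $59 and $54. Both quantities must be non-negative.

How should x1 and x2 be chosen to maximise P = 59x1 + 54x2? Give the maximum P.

x1 = 5, x2 = 9/2, maximum P = 538

Corner points and P = 59x1 + 54x2:
  (0, 0) → P = 0
  (0, 19/2) → P = 513
  (62/7, 0) → P = 3658/7
  (5, 9/2) → P = 538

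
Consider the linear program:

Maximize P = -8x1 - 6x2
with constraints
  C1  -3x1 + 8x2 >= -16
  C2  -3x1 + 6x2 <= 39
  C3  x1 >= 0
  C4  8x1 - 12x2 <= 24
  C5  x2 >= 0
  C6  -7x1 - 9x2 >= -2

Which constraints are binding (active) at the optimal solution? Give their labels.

C3 and C5

Extreme points and P = -8x1 - 6x2:
  (0, 0) → P = 0
  (0, 2/9) → P = -4/3
  (2/7, 0) → P = -16/7

The maximum is at (0, 0). Substituting into each constraint, equality holds for C3 and C5; the remaining constraints have slack.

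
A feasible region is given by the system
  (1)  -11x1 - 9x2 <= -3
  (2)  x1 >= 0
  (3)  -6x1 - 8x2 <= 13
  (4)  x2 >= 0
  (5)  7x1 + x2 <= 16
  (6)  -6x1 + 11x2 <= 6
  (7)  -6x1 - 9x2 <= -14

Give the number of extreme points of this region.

The feasible vertices (each the meet of two boundaries and inside every other half-plane) are:
  (170/83, 138/83)
  (130/57, 2/57)
  (5/6, 1)

3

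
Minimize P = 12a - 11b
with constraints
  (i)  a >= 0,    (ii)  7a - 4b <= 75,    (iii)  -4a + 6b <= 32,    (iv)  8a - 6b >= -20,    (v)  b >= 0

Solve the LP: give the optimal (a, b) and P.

a = 3, b = 22/3, minimum P = -134/3

Vertices and P = 12a - 11b:
  (0, 10/3) → P = -110/3
  (0, 0) → P = 0
  (289/13, 262/13) → P = 586/13
  (75/7, 0) → P = 900/7
  (3, 22/3) → P = -134/3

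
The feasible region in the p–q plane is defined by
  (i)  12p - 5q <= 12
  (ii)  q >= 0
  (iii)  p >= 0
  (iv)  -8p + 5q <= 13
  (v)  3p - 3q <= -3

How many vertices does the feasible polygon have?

The feasible vertices (each the meet of two boundaries and inside every other half-plane) are:
  (25/4, 63/5)
  (17/7, 24/7)
  (0, 13/5)
  (0, 1)

4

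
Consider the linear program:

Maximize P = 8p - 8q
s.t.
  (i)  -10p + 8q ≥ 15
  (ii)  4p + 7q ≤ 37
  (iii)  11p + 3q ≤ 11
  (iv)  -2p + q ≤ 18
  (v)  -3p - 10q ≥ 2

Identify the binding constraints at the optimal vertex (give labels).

Corner points and P = 8p - 8q:
  (-43/2, -25) → P = 28
  (-83/62, 25/124) → P = -382/31
  (-182/23, 50/23) → P = -1856/23

The maximum is at (-43/2, -25). Substituting into each constraint, equality holds for (i) and (iv); the remaining constraints have slack.

(i) and (iv)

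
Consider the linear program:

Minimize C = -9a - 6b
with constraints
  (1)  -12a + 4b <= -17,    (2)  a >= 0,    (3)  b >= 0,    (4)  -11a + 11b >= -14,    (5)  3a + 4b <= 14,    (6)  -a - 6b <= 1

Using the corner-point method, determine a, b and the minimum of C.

Extreme points and C = -9a - 6b:
  (131/88, 19/88) → C = -1293/88
  (31/15, 39/20) → C = -303/10
  (30/11, 16/11) → C = -366/11

The binding constraints are -11a + 11b = -14 and 3a + 4b = 14.
Solving simultaneously gives a = 30/11, b = 16/11.

a = 30/11, b = 16/11, minimum C = -366/11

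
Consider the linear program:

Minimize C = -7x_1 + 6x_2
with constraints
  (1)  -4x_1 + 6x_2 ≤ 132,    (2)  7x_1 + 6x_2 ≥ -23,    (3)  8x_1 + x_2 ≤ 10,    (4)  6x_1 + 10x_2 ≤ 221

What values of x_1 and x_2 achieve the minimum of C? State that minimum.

x_1 = 83/41, x_2 = -254/41, minimum C = -2105/41

Feasible corners and C = -7x_1 + 6x_2:
  (-155/11, 416/33) → C = 1917/11
  (-18/13, 274/13) → C = 1770/13
  (83/41, -254/41) → C = -2105/41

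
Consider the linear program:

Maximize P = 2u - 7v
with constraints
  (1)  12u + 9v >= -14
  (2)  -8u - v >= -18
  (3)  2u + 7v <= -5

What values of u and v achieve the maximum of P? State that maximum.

Corner points and P = 2u - 7v:
  (44/15, -82/15) → P = 662/15
  (-53/66, -16/33) → P = 59/33
  (131/54, -38/27) → P = 397/27

The optimum lies where 12u + 9v = -14 and -8u - v = -18.
Solving simultaneously gives u = 44/15, v = -82/15.

u = 44/15, v = -82/15, maximum P = 662/15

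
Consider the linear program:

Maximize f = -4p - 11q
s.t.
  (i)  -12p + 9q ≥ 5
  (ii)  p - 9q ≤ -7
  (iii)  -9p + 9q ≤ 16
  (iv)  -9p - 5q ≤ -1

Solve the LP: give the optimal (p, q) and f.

p = -13/43, q = 32/43, maximum f = -300/43

Corner points and f = -4p - 11q:
  (2/11, 79/99) → f = -941/99
  (11/3, 49/9) → f = -671/9
  (-13/43, 32/43) → f = -300/43
  (-71/126, 17/14) → f = -1399/126

The optimum lies where p - 9q = -7 and -9p - 5q = -1.
Solving simultaneously gives p = -13/43, q = 32/43.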